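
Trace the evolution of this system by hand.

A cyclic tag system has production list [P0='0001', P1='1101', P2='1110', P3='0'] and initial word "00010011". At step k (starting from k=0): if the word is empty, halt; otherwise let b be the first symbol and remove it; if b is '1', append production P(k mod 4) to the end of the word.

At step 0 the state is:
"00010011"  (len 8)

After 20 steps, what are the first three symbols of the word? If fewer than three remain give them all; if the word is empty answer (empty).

100

k=0  "00010011"  (len 8)
k=1  "0010011"  (len 7)
k=2  "010011"  (len 6)
k=3  "10011"  (len 5)
k=4  "00110"  (len 5)
k=5  "0110"  (len 4)
k=6  "110"  (len 3)
k=7  "101110"  (len 6)
k=8  "011100"  (len 6)
k=9  "11100"  (len 5)
k=10  "11001101"  (len 8)
k=11  "10011011110"  (len 11)
k=12  "00110111100"  (len 11)
k=13  "0110111100"  (len 10)
k=14  "110111100"  (len 9)
k=15  "101111001110"  (len 12)
k=16  "011110011100"  (len 12)
k=17  "11110011100"  (len 11)
k=18  "11100111001101"  (len 14)
k=19  "11001110011011110"  (len 17)
k=20  "10011100110111100"  (len 17)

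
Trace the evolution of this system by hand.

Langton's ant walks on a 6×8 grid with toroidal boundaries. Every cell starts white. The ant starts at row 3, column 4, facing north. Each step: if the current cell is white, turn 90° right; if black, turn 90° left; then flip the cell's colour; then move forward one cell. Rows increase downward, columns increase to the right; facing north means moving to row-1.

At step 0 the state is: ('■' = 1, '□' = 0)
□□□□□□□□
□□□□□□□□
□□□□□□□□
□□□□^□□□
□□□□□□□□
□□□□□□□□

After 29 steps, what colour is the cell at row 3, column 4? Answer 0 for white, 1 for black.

0

gen 0: □□□□□□□□
□□□□□□□□
□□□□□□□□
□□□□^□□□
□□□□□□□□
□□□□□□□□
gen 1: □□□□□□□□
□□□□□□□□
□□□□□□□□
□□□□■>□□
□□□□□□□□
□□□□□□□□
gen 2: □□□□□□□□
□□□□□□□□
□□□□□□□□
□□□□■■□□
□□□□□v□□
□□□□□□□□
gen 3: □□□□□□□□
□□□□□□□□
□□□□□□□□
□□□□■■□□
□□□□<■□□
□□□□□□□□
gen 4: □□□□□□□□
□□□□□□□□
□□□□□□□□
□□□□^■□□
□□□□■■□□
□□□□□□□□
gen 5: □□□□□□□□
□□□□□□□□
□□□□□□□□
□□□<□■□□
□□□□■■□□
□□□□□□□□
gen 6: □□□□□□□□
□□□□□□□□
□□□^□□□□
□□□■□■□□
□□□□■■□□
□□□□□□□□
gen 7: □□□□□□□□
□□□□□□□□
□□□■>□□□
□□□■□■□□
□□□□■■□□
□□□□□□□□
gen 8: □□□□□□□□
□□□□□□□□
□□□■■□□□
□□□■v■□□
□□□□■■□□
□□□□□□□□
gen 9: □□□□□□□□
□□□□□□□□
□□□■■□□□
□□□<■■□□
□□□□■■□□
□□□□□□□□
gen 10: □□□□□□□□
□□□□□□□□
□□□■■□□□
□□□□■■□□
□□□v■■□□
□□□□□□□□
gen 11: □□□□□□□□
□□□□□□□□
□□□■■□□□
□□□□■■□□
□□<■■■□□
□□□□□□□□
gen 12: □□□□□□□□
□□□□□□□□
□□□■■□□□
□□^□■■□□
□□■■■■□□
□□□□□□□□
gen 13: □□□□□□□□
□□□□□□□□
□□□■■□□□
□□■>■■□□
□□■■■■□□
□□□□□□□□
gen 14: □□□□□□□□
□□□□□□□□
□□□■■□□□
□□■■■■□□
□□■v■■□□
□□□□□□□□
gen 15: □□□□□□□□
□□□□□□□□
□□□■■□□□
□□■■■■□□
□□■□>■□□
□□□□□□□□
gen 16: □□□□□□□□
□□□□□□□□
□□□■■□□□
□□■■^■□□
□□■□□■□□
□□□□□□□□
gen 17: □□□□□□□□
□□□□□□□□
□□□■■□□□
□□■<□■□□
□□■□□■□□
□□□□□□□□
gen 18: □□□□□□□□
□□□□□□□□
□□□■■□□□
□□■□□■□□
□□■v□■□□
□□□□□□□□
gen 19: □□□□□□□□
□□□□□□□□
□□□■■□□□
□□■□□■□□
□□<■□■□□
□□□□□□□□
gen 20: □□□□□□□□
□□□□□□□□
□□□■■□□□
□□■□□■□□
□□□■□■□□
□□v□□□□□
gen 21: □□□□□□□□
□□□□□□□□
□□□■■□□□
□□■□□■□□
□□□■□■□□
□<■□□□□□
gen 22: □□□□□□□□
□□□□□□□□
□□□■■□□□
□□■□□■□□
□^□■□■□□
□■■□□□□□
gen 23: □□□□□□□□
□□□□□□□□
□□□■■□□□
□□■□□■□□
□■>■□■□□
□■■□□□□□
gen 24: □□□□□□□□
□□□□□□□□
□□□■■□□□
□□■□□■□□
□■■■□■□□
□■v□□□□□
gen 25: □□□□□□□□
□□□□□□□□
□□□■■□□□
□□■□□■□□
□■■■□■□□
□■□>□□□□
gen 26: □□□v□□□□
□□□□□□□□
□□□■■□□□
□□■□□■□□
□■■■□■□□
□■□■□□□□
gen 27: □□<■□□□□
□□□□□□□□
□□□■■□□□
□□■□□■□□
□■■■□■□□
□■□■□□□□
gen 28: □□■■□□□□
□□□□□□□□
□□□■■□□□
□□■□□■□□
□■■■□■□□
□■^■□□□□
gen 29: □□■■□□□□
□□□□□□□□
□□□■■□□□
□□■□□■□□
□■■■□■□□
□■■>□□□□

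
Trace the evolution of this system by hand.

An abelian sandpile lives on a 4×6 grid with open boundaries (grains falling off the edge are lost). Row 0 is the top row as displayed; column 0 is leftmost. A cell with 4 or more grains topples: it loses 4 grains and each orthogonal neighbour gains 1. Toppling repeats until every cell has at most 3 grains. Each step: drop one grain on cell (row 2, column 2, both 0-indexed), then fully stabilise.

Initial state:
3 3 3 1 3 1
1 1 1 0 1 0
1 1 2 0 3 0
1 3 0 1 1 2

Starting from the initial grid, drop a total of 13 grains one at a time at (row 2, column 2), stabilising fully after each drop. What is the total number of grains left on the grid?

t=0: 3 3 3 1 3 1
1 1 1 0 1 0
1 1 2 0 3 0
1 3 0 1 1 2
t=1: 3 3 3 1 3 1
1 1 1 0 1 0
1 1 3 0 3 0
1 3 0 1 1 2
t=2: 3 3 3 1 3 1
1 1 2 0 1 0
1 2 0 1 3 0
1 3 1 1 1 2
t=3: 3 3 3 1 3 1
1 1 2 0 1 0
1 2 1 1 3 0
1 3 1 1 1 2
t=4: 3 3 3 1 3 1
1 1 2 0 1 0
1 2 2 1 3 0
1 3 1 1 1 2
t=5: 3 3 3 1 3 1
1 1 2 0 1 0
1 2 3 1 3 0
1 3 1 1 1 2
t=6: 3 3 3 1 3 1
1 1 3 0 1 0
1 3 0 2 3 0
1 3 2 1 1 2
t=7: 3 3 3 1 3 1
1 1 3 0 1 0
1 3 1 2 3 0
1 3 2 1 1 2
t=8: 3 3 3 1 3 1
1 1 3 0 1 0
1 3 2 2 3 0
1 3 2 1 1 2
t=9: 3 3 3 1 3 1
1 1 3 0 1 0
1 3 3 2 3 0
1 3 2 1 1 2
t=10: 0 2 1 2 3 1
3 0 2 1 1 0
2 2 3 3 3 0
2 1 0 2 1 2
t=11: 0 2 1 2 3 1
3 0 3 2 2 0
2 3 1 1 0 1
2 1 1 3 2 2
t=12: 0 2 1 2 3 1
3 0 3 2 2 0
2 3 2 1 0 1
2 1 1 3 2 2
t=13: 0 2 1 2 3 1
3 0 3 2 2 0
2 3 3 1 0 1
2 1 1 3 2 2

40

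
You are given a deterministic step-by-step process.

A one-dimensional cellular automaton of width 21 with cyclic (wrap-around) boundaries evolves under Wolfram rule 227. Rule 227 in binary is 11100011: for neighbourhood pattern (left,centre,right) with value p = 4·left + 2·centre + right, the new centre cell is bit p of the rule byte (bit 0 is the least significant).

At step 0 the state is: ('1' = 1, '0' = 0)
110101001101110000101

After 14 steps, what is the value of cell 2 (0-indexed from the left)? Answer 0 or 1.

1

step 0: 110101001101110000101
step 1: 111010010110110111010
step 2: 011100101011011011101
step 3: 101101010101101101110
step 4: 010110101010110110111
step 5: 101011010101011011011
step 6: 110101101010101101101
step 7: 111010110101010110110
step 8: 011101011010101011011
step 9: 101110101101010101101
step 10: 110111010110101010110
step 11: 011011101011010101011
step 12: 101101110101101010101
step 13: 110110111010110101010
step 14: 011011011101011010101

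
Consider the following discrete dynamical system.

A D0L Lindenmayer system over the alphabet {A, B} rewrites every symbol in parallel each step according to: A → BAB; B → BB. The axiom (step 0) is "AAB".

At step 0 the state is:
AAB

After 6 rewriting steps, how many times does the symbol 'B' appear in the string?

[0] AAB
[1] BABBABBB
[2] BBBABBBBBBABBBBBBB
[3] BBBBBBBABBBBBBBBBBBBBBABBBBBBBBBBBBBBB
[4] BBBBBBBBBBBBBBBABBBBBBBBBBBBBBBBBBBBBBBBBBBBBBABBBBBBBBBBBBBBBBBBBBBBBBBBBBBBB
[5] BBBBBBBBBBBBBBBBBBBBBBBBBBBBBBBABBBBBBBBBBBBBBBBBBBBBBBBBB…BBBBBBBBBBBBBBBBBBBBBBBBBBBBBBBBBBBBBBBBBBBBBBBBBBBBBBBBBB  (len 158)
[6] BBBBBBBBBBBBBBBBBBBBBBBBBBBBBBBBBBBBBBBBBBBBBBBBBBBBBBBBBB…BBBBBBBBBBBBBBBBBBBBBBBBBBBBBBBBBBBBBBBBBBBBBBBBBBBBBBBBBB  (len 318)

316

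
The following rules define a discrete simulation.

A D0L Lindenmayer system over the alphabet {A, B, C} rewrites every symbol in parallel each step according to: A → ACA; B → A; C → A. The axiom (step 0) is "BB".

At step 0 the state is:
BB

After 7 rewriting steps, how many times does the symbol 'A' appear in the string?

[0] BB
[1] AA
[2] ACAACA
[3] ACAAACAACAAACA
[4] ACAAACAACAACAAACAACAAACAACAACAAACA
[5] ACAAACAACAACAAACAACAAACAACAAACAACAACAAACAACAAACAACAACAAACAACAAACAACAAACAACAACAAACA
[6] ACAAACAACAACAAACAACAAACAACAAACAACAACAAACAACAAACAACAACAAACA…ACAAACAACAACAAACAACAAACAACAACAAACAACAAACAACAAACAACAACAAACA  (len 198)
[7] ACAAACAACAACAAACAACAAACAACAAACAACAACAAACAACAAACAACAACAAACA…ACAAACAACAACAAACAACAAACAACAACAAACAACAAACAACAAACAACAACAAACA  (len 478)

338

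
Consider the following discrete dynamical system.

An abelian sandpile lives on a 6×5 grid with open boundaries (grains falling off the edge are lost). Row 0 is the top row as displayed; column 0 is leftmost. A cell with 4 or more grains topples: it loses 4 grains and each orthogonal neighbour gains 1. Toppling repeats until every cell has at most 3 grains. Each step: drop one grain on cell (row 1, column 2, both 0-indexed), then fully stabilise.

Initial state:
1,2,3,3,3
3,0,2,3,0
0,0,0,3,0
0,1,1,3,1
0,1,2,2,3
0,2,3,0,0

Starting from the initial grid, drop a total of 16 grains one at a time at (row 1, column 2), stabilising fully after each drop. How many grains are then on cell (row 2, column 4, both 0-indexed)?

gen 0: 1,2,3,3,3
3,0,2,3,0
0,0,0,3,0
0,1,1,3,1
0,1,2,2,3
0,2,3,0,0
gen 1: 1,2,3,3,3
3,0,3,3,0
0,0,0,3,0
0,1,1,3,1
0,1,2,2,3
0,2,3,0,0
gen 2: 1,3,1,2,0
3,1,2,2,2
0,0,2,1,1
0,1,2,0,2
0,1,2,3,3
0,2,3,0,0
gen 3: 1,3,1,2,0
3,1,3,2,2
0,0,2,1,1
0,1,2,0,2
0,1,2,3,3
0,2,3,0,0
gen 4: 1,3,2,2,0
3,2,0,3,2
0,0,3,1,1
0,1,2,0,2
0,1,2,3,3
0,2,3,0,0
gen 5: 1,3,2,2,0
3,2,1,3,2
0,0,3,1,1
0,1,2,0,2
0,1,2,3,3
0,2,3,0,0
gen 6: 1,3,2,2,0
3,2,2,3,2
0,0,3,1,1
0,1,2,0,2
0,1,2,3,3
0,2,3,0,0
gen 7: 1,3,2,2,0
3,2,3,3,2
0,0,3,1,1
0,1,2,0,2
0,1,2,3,3
0,2,3,0,0
gen 8: 1,3,3,3,0
3,3,2,0,3
0,1,0,3,1
0,1,3,0,2
0,1,2,3,3
0,2,3,0,0
gen 9: 1,3,3,3,0
3,3,3,0,3
0,1,0,3,1
0,1,3,0,2
0,1,2,3,3
0,2,3,0,0
gen 10: 3,1,2,0,1
0,2,2,2,3
1,2,1,3,1
0,1,3,0,2
0,1,2,3,3
0,2,3,0,0
gen 11: 3,1,2,0,1
0,2,3,2,3
1,2,1,3,1
0,1,3,0,2
0,1,2,3,3
0,2,3,0,0
gen 12: 3,1,3,0,1
0,3,0,3,3
1,2,2,3,1
0,1,3,0,2
0,1,2,3,3
0,2,3,0,0
gen 13: 3,1,3,0,1
0,3,1,3,3
1,2,2,3,1
0,1,3,0,2
0,1,2,3,3
0,2,3,0,0
gen 14: 3,1,3,0,1
0,3,2,3,3
1,2,2,3,1
0,1,3,0,2
0,1,2,3,3
0,2,3,0,0
gen 15: 3,1,3,0,1
0,3,3,3,3
1,2,2,3,1
0,1,3,0,2
0,1,2,3,3
0,2,3,0,0
gen 16: 3,3,1,2,2
1,2,0,3,0
2,0,3,1,3
0,3,0,2,2
0,1,3,3,3
0,2,3,0,0

3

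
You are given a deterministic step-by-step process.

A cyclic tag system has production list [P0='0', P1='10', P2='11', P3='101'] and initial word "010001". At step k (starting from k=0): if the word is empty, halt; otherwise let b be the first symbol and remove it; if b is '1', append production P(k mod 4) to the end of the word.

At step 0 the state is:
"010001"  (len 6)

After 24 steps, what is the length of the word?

10

step 0: "010001"  (len 6)
step 1: "10001"  (len 5)
step 2: "000110"  (len 6)
step 3: "00110"  (len 5)
step 4: "0110"  (len 4)
step 5: "110"  (len 3)
step 6: "1010"  (len 4)
step 7: "01011"  (len 5)
step 8: "1011"  (len 4)
step 9: "0110"  (len 4)
step 10: "110"  (len 3)
step 11: "1011"  (len 4)
step 12: "011101"  (len 6)
step 13: "11101"  (len 5)
step 14: "110110"  (len 6)
step 15: "1011011"  (len 7)
step 16: "011011101"  (len 9)
step 17: "11011101"  (len 8)
step 18: "101110110"  (len 9)
step 19: "0111011011"  (len 10)
step 20: "111011011"  (len 9)
step 21: "110110110"  (len 9)
step 22: "1011011010"  (len 10)
step 23: "01101101011"  (len 11)
step 24: "1101101011"  (len 10)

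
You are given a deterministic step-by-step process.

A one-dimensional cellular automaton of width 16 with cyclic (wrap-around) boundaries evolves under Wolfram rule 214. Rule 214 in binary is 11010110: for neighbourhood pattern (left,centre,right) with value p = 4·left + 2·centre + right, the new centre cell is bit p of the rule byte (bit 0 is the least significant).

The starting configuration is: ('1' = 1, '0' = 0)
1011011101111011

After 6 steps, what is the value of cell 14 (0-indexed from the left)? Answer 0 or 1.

k=0  1011011101111011
k=1  1001001100111001
k=2  1111110111011110
k=3  0111110011001110
k=4  1011111101110111
k=5  1001111100110011
k=6  1110111111011101

0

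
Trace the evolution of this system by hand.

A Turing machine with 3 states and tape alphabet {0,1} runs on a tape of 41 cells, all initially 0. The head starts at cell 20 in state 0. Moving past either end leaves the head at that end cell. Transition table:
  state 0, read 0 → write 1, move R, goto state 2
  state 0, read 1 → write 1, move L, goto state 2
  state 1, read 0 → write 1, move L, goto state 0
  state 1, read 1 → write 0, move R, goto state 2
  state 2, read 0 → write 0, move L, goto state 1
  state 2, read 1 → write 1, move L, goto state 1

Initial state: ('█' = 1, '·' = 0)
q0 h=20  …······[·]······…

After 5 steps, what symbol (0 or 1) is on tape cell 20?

1

k=0  q0 h=20  …······[·]······…
k=1  q2 h=21  …·····█[·]······…
k=2  q1 h=20  …······[█]······…
k=3  q2 h=21  …······[·]······…
k=4  q1 h=20  …······[·]······…
k=5  q0 h=19  …······[·]█·····…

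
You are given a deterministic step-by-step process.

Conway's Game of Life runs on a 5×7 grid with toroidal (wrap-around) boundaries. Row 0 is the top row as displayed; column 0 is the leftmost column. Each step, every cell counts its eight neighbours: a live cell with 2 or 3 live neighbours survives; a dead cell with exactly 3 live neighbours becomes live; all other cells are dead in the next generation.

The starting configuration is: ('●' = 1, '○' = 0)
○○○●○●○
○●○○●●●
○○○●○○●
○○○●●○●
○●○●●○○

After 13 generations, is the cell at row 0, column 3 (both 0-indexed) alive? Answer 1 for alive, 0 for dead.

step 0: ○○○●○●○
○●○○●●●
○○○●○○●
○○○●●○●
○●○●●○○
step 1: ●○○●○○●
●○●●○○●
○○●●○○●
●○○○○○○
○○○○○○○
step 2: ●●●●○○●
○○○○●●○
○○●●○○●
○○○○○○○
●○○○○○●
step 3: ○●●●●○○
○○○○●●○
○○○●●●○
●○○○○○●
○○●○○○●
step 4: ○●●○●○○
○○○○○○○
○○○●○○○
●○○●●○●
○○●○○●●
step 5: ○●●●○●○
○○●●○○○
○○○●●○○
●○●●●○●
○○●○○○●
step 6: ○●○○●○○
○●○○○○○
○●○○○●○
●●●○●○●
○○○○○○●
step 7: ●○○○○○○
●●●○○○○
○○○○○●●
○●●○○○●
○○●●○○●
step 8: ●○○●○○●
●●○○○○○
○○○○○●●
○●●●○○●
○○●●○○●
step 9: ○○○●○○●
○●○○○●○
○○○○○●●
○●○●●○●
○○○○●●●
step 10: ●○○○○○●
●○○○●●○
○○●○○○●
○○○●○○○
○○●○○○●
step 11: ●●○○○○○
●●○○○●○
○○○●●●●
○○●●○○○
●○○○○○●
step 12: ○○○○○○○
○●●○○●○
●●○●○●●
●○●●○○○
●○●○○○●
step 13: ●○●○○○●
○●●○●●○
○○○●○●○
○○○●●●○
●○●●○○●

0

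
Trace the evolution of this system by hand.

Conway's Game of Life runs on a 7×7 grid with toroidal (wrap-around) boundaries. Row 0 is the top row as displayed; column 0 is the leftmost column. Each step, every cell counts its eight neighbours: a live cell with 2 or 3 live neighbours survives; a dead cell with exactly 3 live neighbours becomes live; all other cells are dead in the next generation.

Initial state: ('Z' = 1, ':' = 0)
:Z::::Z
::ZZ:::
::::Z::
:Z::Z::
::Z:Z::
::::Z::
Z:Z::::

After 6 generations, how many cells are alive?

gen 0: :Z::::Z
::ZZ:::
::::Z::
:Z::Z::
::Z:Z::
::::Z::
Z:Z::::
gen 1: ZZ:Z:::
::ZZ:::
::Z:Z::
::::ZZ:
::::ZZ:
:Z:::::
ZZ:::::
gen 2: Z::Z:::
::::Z::
::Z:ZZ:
:::::::
::::ZZ:
ZZ:::::
:::::::
gen 3: :::::::
::::ZZ:
:::ZZZ:
:::Z:::
:::::::
:::::::
ZZ:::::
gen 4: :::::::
:::Z:Z:
:::Z:Z:
:::Z:::
:::::::
:::::::
:::::::
gen 5: :::::::
:::::::
::ZZ:::
::::Z::
:::::::
:::::::
:::::::
gen 6: :::::::
:::::::
:::Z:::
:::Z:::
:::::::
:::::::
:::::::

2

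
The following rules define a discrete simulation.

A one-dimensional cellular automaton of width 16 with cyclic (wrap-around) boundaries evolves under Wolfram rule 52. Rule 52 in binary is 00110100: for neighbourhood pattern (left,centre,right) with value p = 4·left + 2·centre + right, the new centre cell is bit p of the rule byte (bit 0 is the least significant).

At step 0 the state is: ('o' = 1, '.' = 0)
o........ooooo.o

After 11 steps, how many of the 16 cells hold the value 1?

gen 0: o........ooooo.o
gen 1: .o............o.
gen 2: .oo...........oo
gen 3: o..o............
gen 4: oo.oo...........
gen 5: ..o..o..........
gen 6: ..oo.oo.........
gen 7: ....o..o........
gen 8: ....oo.oo.......
gen 9: ......o..o......
gen 10: ......oo.oo.....
gen 11: ........o..o....

2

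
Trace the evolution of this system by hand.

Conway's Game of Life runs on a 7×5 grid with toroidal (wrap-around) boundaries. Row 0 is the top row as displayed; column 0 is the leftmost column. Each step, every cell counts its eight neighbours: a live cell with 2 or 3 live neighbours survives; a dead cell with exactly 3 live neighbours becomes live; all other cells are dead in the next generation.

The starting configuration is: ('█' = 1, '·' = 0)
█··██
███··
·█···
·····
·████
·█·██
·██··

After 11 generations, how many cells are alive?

[0] █··██
███··
·█···
·····
·████
·█·██
·██··
[1] ···██
··██·
███··
██·█·
·█··█
····█
·█···
[2] ···██
█····
█····
···█·
·████
·····
█··██
[3] ···█·
█····
····█
██·█·
··███
·█···
█··█·
[4] ·····
····█
·█··█
██···
···██
██···
··█·█
[5] ···█·
█····
·█··█
·███·
··█·█
███··
██···
[6] ██··█
█···█
·█·██
·█··█
····█
··███
█···█
[7] ·█·█·
··█··
·███·
··█·█
··█·█
·····
··█··
[8] ·█·█·
·····
·█···
█···█
·····
···█·
··█··
[9] ··█··
··█··
█····
█····
····█
·····
··██·
[10] ·██··
·█···
·█···
█···█
·····
···█·
··██·
[11] ·█·█·
██···
·█···
█····
····█
··██·
·█·█·

11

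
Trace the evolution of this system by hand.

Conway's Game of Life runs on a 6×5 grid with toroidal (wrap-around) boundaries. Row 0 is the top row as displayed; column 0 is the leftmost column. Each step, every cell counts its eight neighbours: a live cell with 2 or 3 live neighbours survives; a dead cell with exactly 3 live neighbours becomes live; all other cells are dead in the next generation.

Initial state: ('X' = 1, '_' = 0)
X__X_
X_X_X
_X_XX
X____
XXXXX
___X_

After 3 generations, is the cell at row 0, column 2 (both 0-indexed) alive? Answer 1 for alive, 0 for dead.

t=0: X__X_
X_X_X
_X_XX
X____
XXXXX
___X_
t=1: XXXX_
__X__
_XXX_
_____
XXXX_
_____
t=2: _XXX_
X___X
_XXX_
X___X
_XX__
_____
t=3: XXXXX
X___X
_XXX_
X___X
XX___
___X_

1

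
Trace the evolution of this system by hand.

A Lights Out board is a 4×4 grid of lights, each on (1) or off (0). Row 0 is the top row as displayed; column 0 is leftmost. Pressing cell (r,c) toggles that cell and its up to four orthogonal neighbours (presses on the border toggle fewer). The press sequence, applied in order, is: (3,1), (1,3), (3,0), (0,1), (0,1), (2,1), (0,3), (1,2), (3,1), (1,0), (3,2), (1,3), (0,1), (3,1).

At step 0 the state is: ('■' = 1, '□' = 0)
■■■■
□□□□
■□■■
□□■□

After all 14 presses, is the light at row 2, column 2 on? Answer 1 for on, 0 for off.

[0] ■■■■
□□□□
■□■■
□□■□
[1] ■■■■
□□□□
■■■■
■■□□
[2] ■■■□
□□■■
■■■□
■■□□
[3] ■■■□
□□■■
□■■□
□□□□
[4] □□□□
□■■■
□■■□
□□□□
[5] ■■■□
□□■■
□■■□
□□□□
[6] ■■■□
□■■■
■□□□
□■□□
[7] ■■□■
□■■□
■□□□
□■□□
[8] ■■■■
□□□■
■□■□
□■□□
[9] ■■■■
□□□■
■■■□
■□■□
[10] □■■■
■■□■
□■■□
■□■□
[11] □■■■
■■□■
□■□□
■■□■
[12] □■■□
■■■□
□■□■
■■□■
[13] ■□□□
■□■□
□■□■
■■□■
[14] ■□□□
■□■□
□□□■
□□■■

0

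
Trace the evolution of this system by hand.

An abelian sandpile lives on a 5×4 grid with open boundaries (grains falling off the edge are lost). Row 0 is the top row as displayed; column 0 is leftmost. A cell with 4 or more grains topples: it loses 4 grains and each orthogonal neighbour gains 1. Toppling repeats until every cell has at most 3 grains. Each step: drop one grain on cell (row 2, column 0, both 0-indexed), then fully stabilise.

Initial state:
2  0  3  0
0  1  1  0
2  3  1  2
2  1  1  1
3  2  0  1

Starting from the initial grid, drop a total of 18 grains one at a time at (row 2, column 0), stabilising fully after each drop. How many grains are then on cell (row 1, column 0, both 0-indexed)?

3

step 0: 2  0  3  0
0  1  1  0
2  3  1  2
2  1  1  1
3  2  0  1
step 1: 2  0  3  0
0  1  1  0
3  3  1  2
2  1  1  1
3  2  0  1
step 2: 2  0  3  0
1  2  1  0
1  0  2  2
3  2  1  1
3  2  0  1
step 3: 2  0  3  0
1  2  1  0
2  0  2  2
3  2  1  1
3  2  0  1
step 4: 2  0  3  0
1  2  1  0
3  0  2  2
3  2  1  1
3  2  0  1
step 5: 2  0  3  0
2  2  1  0
1  1  2  2
1  3  1  1
0  3  0  1
step 6: 2  0  3  0
2  2  1  0
2  1  2  2
1  3  1  1
0  3  0  1
step 7: 2  0  3  0
2  2  1  0
3  1  2  2
1  3  1  1
0  3  0  1
step 8: 2  0  3  0
3  2  1  0
0  2  2  2
2  3  1  1
0  3  0  1
step 9: 2  0  3  0
3  2  1  0
1  2  2  2
2  3  1  1
0  3  0  1
step 10: 2  0  3  0
3  2  1  0
2  2  2  2
2  3  1  1
0  3  0  1
step 11: 2  0  3  0
3  2  1  0
3  2  2  2
2  3  1  1
0  3  0  1
step 12: 3  0  3  0
0  3  1  0
1  3  2  2
3  3  1  1
0  3  0  1
step 13: 3  0  3  0
0  3  1  0
2  3  2  2
3  3  1  1
0  3  0  1
step 14: 3  0  3  0
0  3  1  0
3  3  2  2
3  3  1  1
0  3  0  1
step 15: 3  1  3  0
2  0  2  0
2  2  3  2
1  2  2  1
2  0  1  1
step 16: 3  1  3  0
2  0  2  0
3  2  3  2
1  2  2  1
2  0  1  1
step 17: 3  1  3  0
3  0  2  0
0  3  3  2
2  2  2  1
2  0  1  1
step 18: 3  1  3  0
3  0  2  0
1  3  3  2
2  2  2  1
2  0  1  1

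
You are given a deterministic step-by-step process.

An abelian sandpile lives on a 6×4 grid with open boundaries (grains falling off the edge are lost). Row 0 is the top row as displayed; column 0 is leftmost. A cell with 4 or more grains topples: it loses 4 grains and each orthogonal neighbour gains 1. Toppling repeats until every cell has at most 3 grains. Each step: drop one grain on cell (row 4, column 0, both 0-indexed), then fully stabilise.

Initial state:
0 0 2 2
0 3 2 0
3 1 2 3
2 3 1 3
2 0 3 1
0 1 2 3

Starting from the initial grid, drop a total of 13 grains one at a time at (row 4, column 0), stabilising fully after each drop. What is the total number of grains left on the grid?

43

0) 0 0 2 2
0 3 2 0
3 1 2 3
2 3 1 3
2 0 3 1
0 1 2 3
1) 0 0 2 2
0 3 2 0
3 1 2 3
2 3 1 3
3 0 3 1
0 1 2 3
2) 0 0 2 2
0 3 2 0
3 1 2 3
3 3 1 3
0 1 3 1
1 1 2 3
3) 0 0 2 2
0 3 2 0
3 1 2 3
3 3 1 3
1 1 3 1
1 1 2 3
4) 0 0 2 2
0 3 2 0
3 1 2 3
3 3 1 3
2 1 3 1
1 1 2 3
5) 0 0 2 2
0 3 2 0
3 1 2 3
3 3 1 3
3 1 3 1
1 1 2 3
6) 0 0 2 2
1 3 2 0
0 3 2 3
2 0 2 3
1 3 3 1
2 1 2 3
7) 0 0 2 2
1 3 2 0
0 3 2 3
2 0 2 3
2 3 3 1
2 1 2 3
8) 0 0 2 2
1 3 2 0
0 3 2 3
2 0 2 3
3 3 3 1
2 1 2 3
9) 0 0 2 2
1 3 2 0
0 3 2 3
3 1 3 3
1 1 0 2
3 2 3 3
10) 0 0 2 2
1 3 2 0
0 3 2 3
3 1 3 3
2 1 0 2
3 2 3 3
11) 0 0 2 2
1 3 2 0
0 3 2 3
3 1 3 3
3 1 0 2
3 2 3 3
12) 0 0 2 2
1 3 2 0
1 3 2 3
0 2 3 3
2 2 0 2
0 3 3 3
13) 0 0 2 2
1 3 2 0
1 3 2 3
0 2 3 3
3 2 0 2
0 3 3 3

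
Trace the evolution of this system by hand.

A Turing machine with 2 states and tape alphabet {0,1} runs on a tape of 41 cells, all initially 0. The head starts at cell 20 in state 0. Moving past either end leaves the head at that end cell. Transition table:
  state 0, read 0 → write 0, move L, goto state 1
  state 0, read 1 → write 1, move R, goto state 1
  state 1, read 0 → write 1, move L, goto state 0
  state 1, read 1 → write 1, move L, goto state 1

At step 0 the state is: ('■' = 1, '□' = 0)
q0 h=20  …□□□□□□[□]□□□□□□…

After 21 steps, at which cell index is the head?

0

gen 0: q0 h=20  …□□□□□□[□]□□□□□□…
gen 1: q1 h=19  …□□□□□□[□]□□□□□□…
gen 2: q0 h=18  …□□□□□□[□]■□□□□□…
gen 3: q1 h=17  …□□□□□□[□]□■□□□□…
gen 4: q0 h=16  …□□□□□□[□]■□■□□□…
gen 5: q1 h=15  …□□□□□□[□]□■□■□□…
gen 6: q0 h=14  …□□□□□□[□]■□■□■□…
gen 7: q1 h=13  …□□□□□□[□]□■□■□■…
gen 8: q0 h=12  …□□□□□□[□]■□■□■□…
gen 9: q1 h=11  …□□□□□□[□]□■□■□■…
gen 10: q0 h=10  …□□□□□□[□]■□■□■□…
gen 11: q1 h= 9  …□□□□□□[□]□■□■□■…
gen 12: q0 h= 8  …□□□□□□[□]■□■□■□…
gen 13: q1 h= 7  …□□□□□□[□]□■□■□■…
gen 14: q0 h= 6  |□□□□□□[□]■□■□■□…
gen 15: q1 h= 5  |□□□□□[□]□■□■□■…
gen 16: q0 h= 4  |□□□□[□]■□■□■□…
gen 17: q1 h= 3  |□□□[□]□■□■□■…
gen 18: q0 h= 2  |□□[□]■□■□■□…
gen 19: q1 h= 1  |□[□]□■□■□■…
gen 20: q0 h= 0  |[□]■□■□■□…
gen 21: q1 h= 0  |[□]■□■□■□…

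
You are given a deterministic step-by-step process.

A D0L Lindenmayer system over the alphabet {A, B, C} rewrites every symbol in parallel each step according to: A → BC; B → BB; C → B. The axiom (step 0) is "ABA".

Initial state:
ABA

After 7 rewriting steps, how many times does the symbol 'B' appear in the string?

[0] ABA
[1] BCBBBC
[2] BBBBBBBBBB
[3] BBBBBBBBBBBBBBBBBBBB
[4] BBBBBBBBBBBBBBBBBBBBBBBBBBBBBBBBBBBBBBBB
[5] BBBBBBBBBBBBBBBBBBBBBBBBBBBBBBBBBBBBBBBBBBBBBBBBBBBBBBBBBBBBBBBBBBBBBBBBBBBBBBBB
[6] BBBBBBBBBBBBBBBBBBBBBBBBBBBBBBBBBBBBBBBBBBBBBBBBBBBBBBBBBB…BBBBBBBBBBBBBBBBBBBBBBBBBBBBBBBBBBBBBBBBBBBBBBBBBBBBBBBBBB  (len 160)
[7] BBBBBBBBBBBBBBBBBBBBBBBBBBBBBBBBBBBBBBBBBBBBBBBBBBBBBBBBBB…BBBBBBBBBBBBBBBBBBBBBBBBBBBBBBBBBBBBBBBBBBBBBBBBBBBBBBBBBB  (len 320)

320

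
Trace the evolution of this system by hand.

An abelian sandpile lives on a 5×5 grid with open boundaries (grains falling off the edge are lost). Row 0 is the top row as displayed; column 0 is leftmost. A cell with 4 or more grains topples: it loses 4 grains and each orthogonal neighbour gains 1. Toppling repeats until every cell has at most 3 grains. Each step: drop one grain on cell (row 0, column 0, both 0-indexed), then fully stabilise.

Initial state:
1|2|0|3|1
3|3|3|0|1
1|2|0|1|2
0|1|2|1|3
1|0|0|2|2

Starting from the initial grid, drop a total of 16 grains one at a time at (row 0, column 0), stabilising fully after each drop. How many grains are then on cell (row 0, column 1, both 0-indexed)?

[0] 1|2|0|3|1
3|3|3|0|1
1|2|0|1|2
0|1|2|1|3
1|0|0|2|2
[1] 2|2|0|3|1
3|3|3|0|1
1|2|0|1|2
0|1|2|1|3
1|0|0|2|2
[2] 3|2|0|3|1
3|3|3|0|1
1|2|0|1|2
0|1|2|1|3
1|0|0|2|2
[3] 2|0|2|3|1
1|2|0|1|1
2|3|1|1|2
0|1|2|1|3
1|0|0|2|2
[4] 3|0|2|3|1
1|2|0|1|1
2|3|1|1|2
0|1|2|1|3
1|0|0|2|2
[5] 0|1|2|3|1
2|2|0|1|1
2|3|1|1|2
0|1|2|1|3
1|0|0|2|2
[6] 1|1|2|3|1
2|2|0|1|1
2|3|1|1|2
0|1|2|1|3
1|0|0|2|2
[7] 2|1|2|3|1
2|2|0|1|1
2|3|1|1|2
0|1|2|1|3
1|0|0|2|2
[8] 3|1|2|3|1
2|2|0|1|1
2|3|1|1|2
0|1|2|1|3
1|0|0|2|2
[9] 0|2|2|3|1
3|2|0|1|1
2|3|1|1|2
0|1|2|1|3
1|0|0|2|2
[10] 1|2|2|3|1
3|2|0|1|1
2|3|1|1|2
0|1|2|1|3
1|0|0|2|2
[11] 2|2|2|3|1
3|2|0|1|1
2|3|1|1|2
0|1|2|1|3
1|0|0|2|2
[12] 3|2|2|3|1
3|2|0|1|1
2|3|1|1|2
0|1|2|1|3
1|0|0|2|2
[13] 1|3|2|3|1
0|3|0|1|1
3|3|1|1|2
0|1|2|1|3
1|0|0|2|2
[14] 2|3|2|3|1
0|3|0|1|1
3|3|1|1|2
0|1|2|1|3
1|0|0|2|2
[15] 3|3|2|3|1
0|3|0|1|1
3|3|1|1|2
0|1|2|1|3
1|0|0|2|2
[16] 1|1|3|3|1
3|1|1|1|1
0|1|2|1|2
1|2|2|1|3
1|0|0|2|2

1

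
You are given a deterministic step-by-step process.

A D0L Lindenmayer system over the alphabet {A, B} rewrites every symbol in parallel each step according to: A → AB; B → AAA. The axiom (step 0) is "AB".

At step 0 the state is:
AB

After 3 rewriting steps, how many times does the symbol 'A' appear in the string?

gen 0: AB
gen 1: ABAAA
gen 2: ABAAAABABAB
gen 3: ABAAAABABABABAAAABAAAABAAA

19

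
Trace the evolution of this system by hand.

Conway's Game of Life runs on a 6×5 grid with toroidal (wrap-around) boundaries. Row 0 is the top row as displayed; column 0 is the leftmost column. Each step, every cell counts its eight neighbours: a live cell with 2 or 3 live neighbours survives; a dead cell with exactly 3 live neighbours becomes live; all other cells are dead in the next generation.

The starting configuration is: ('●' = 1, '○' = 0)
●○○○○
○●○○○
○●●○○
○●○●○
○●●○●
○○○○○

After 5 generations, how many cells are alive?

t=0: ●○○○○
○●○○○
○●●○○
○●○●○
○●●○●
○○○○○
t=1: ○○○○○
●●●○○
●●○○○
○○○●○
●●●●○
●●○○○
t=2: ○○●○○
●○●○○
●○○○●
○○○●○
●○○●○
●○○○●
t=3: ●○○●●
●○○●●
●●○●●
●○○●○
●○○●○
●●○●●
t=4: ○○○○○
○○○○○
○●○○○
○○○●○
○○○●○
○●○○○
t=5: ○○○○○
○○○○○
○○○○○
○○●○○
○○●○○
○○○○○

2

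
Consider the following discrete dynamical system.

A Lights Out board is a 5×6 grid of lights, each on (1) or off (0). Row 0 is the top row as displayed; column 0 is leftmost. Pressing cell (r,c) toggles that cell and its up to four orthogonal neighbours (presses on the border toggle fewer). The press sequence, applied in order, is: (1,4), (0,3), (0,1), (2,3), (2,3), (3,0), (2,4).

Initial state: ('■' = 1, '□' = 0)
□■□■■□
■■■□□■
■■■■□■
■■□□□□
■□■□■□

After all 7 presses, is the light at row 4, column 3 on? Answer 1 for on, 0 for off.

[0] □■□■■□
■■■□□■
■■■■□■
■■□□□□
■□■□■□
[1] □■□■□□
■■■■■□
■■■■■■
■■□□□□
■□■□■□
[2] □■■□■□
■■■□■□
■■■■■■
■■□□□□
■□■□■□
[3] ■□□□■□
■□■□■□
■■■■■■
■■□□□□
■□■□■□
[4] ■□□□■□
■□■■■□
■■□□□■
■■□■□□
■□■□■□
[5] ■□□□■□
■□■□■□
■■■■■■
■■□□□□
■□■□■□
[6] ■□□□■□
■□■□■□
□■■■■■
□□□□□□
□□■□■□
[7] ■□□□■□
■□■□□□
□■■□□□
□□□□■□
□□■□■□

0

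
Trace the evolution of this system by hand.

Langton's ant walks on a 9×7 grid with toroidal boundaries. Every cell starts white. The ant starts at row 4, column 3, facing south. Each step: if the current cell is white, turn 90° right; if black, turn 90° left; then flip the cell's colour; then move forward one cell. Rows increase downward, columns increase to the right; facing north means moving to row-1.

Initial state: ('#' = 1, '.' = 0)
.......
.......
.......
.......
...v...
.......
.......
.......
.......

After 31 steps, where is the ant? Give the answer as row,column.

3,5

gen 0: .......
.......
.......
.......
...v...
.......
.......
.......
.......
gen 1: .......
.......
.......
.......
..<#...
.......
.......
.......
.......
gen 2: .......
.......
.......
..^....
..##...
.......
.......
.......
.......
gen 3: .......
.......
.......
..#>...
..##...
.......
.......
.......
.......
gen 4: .......
.......
.......
..##...
..#v...
.......
.......
.......
.......
gen 5: .......
.......
.......
..##...
..#.>..
.......
.......
.......
.......
gen 6: .......
.......
.......
..##...
..#.#..
....v..
.......
.......
.......
gen 7: .......
.......
.......
..##...
..#.#..
...<#..
.......
.......
.......
gen 8: .......
.......
.......
..##...
..#^#..
...##..
.......
.......
.......
gen 9: .......
.......
.......
..##...
..##>..
...##..
.......
.......
.......
gen 10: .......
.......
.......
..##^..
..##...
...##..
.......
.......
.......
gen 11: .......
.......
.......
..###>.
..##...
...##..
.......
.......
.......
gen 12: .......
.......
.......
..####.
..##.v.
...##..
.......
.......
.......
gen 13: .......
.......
.......
..####.
..##<#.
...##..
.......
.......
.......
gen 14: .......
.......
.......
..##^#.
..####.
...##..
.......
.......
.......
gen 15: .......
.......
.......
..#<.#.
..####.
...##..
.......
.......
.......
gen 16: .......
.......
.......
..#..#.
..#v##.
...##..
.......
.......
.......
gen 17: .......
.......
.......
..#..#.
..#.>#.
...##..
.......
.......
.......
gen 18: .......
.......
.......
..#.^#.
..#..#.
...##..
.......
.......
.......
gen 19: .......
.......
.......
..#.#>.
..#..#.
...##..
.......
.......
.......
gen 20: .......
.......
.....^.
..#.#..
..#..#.
...##..
.......
.......
.......
gen 21: .......
.......
.....#>
..#.#..
..#..#.
...##..
.......
.......
.......
gen 22: .......
.......
.....##
..#.#.v
..#..#.
...##..
.......
.......
.......
gen 23: .......
.......
.....##
..#.#<#
..#..#.
...##..
.......
.......
.......
gen 24: .......
.......
.....^#
..#.###
..#..#.
...##..
.......
.......
.......
gen 25: .......
.......
....<.#
..#.###
..#..#.
...##..
.......
.......
.......
gen 26: .......
....^..
....#.#
..#.###
..#..#.
...##..
.......
.......
.......
gen 27: .......
....#>.
....#.#
..#.###
..#..#.
...##..
.......
.......
.......
gen 28: .......
....##.
....#v#
..#.###
..#..#.
...##..
.......
.......
.......
gen 29: .......
....##.
....<##
..#.###
..#..#.
...##..
.......
.......
.......
gen 30: .......
....##.
.....##
..#.v##
..#..#.
...##..
.......
.......
.......
gen 31: .......
....##.
.....##
..#..>#
..#..#.
...##..
.......
.......
.......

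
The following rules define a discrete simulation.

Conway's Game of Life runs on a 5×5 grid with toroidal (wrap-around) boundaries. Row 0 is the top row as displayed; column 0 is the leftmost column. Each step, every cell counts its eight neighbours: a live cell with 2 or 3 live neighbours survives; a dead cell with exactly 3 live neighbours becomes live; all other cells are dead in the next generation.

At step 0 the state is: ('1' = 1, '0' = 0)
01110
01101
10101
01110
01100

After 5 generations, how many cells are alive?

step 0: 01110
01101
10101
01110
01100
step 1: 00000
00001
00001
00001
10000
step 2: 00000
00000
10011
10001
00000
step 3: 00000
00001
10010
10010
00000
step 4: 00000
00001
10010
00000
00000
step 5: 00000
00001
00001
00000
00000

2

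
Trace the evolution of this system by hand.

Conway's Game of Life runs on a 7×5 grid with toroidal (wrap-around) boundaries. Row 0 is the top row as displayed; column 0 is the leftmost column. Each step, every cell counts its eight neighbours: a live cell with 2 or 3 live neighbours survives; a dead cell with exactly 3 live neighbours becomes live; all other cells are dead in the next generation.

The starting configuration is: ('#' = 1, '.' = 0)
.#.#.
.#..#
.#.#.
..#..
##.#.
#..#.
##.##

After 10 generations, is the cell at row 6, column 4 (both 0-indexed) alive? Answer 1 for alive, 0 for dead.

0

[0] .#.#.
.#..#
.#.#.
..#..
##.#.
#..#.
##.##
[1] .#.#.
.#.##
##.#.
#..##
##.#.
...#.
.#.#.
[2] .#.#.
.#.#.
.#...
...#.
##.#.
##.#.
...##
[3] #..#.
##...
.....
##..#
##.#.
.#.#.
.#.#.
[4] #....
##..#
....#
.##.#
...#.
.#.#.
##.#.
[5] ..#..
.#..#
..#.#
#.#.#
##.##
##.#.
##...
[6] ..#..
###..
..#.#
..#..
.....
...#.
#...#
[7] ..###
#.#..
#.#..
...#.
.....
....#
...##
[8] ###..
#.#..
..###
.....
.....
...##
#.#..
[9] #.###
#....
.####
...#.
.....
...##
#.#..
[10] #.##.
.....
#####
...##
...##
...##
#.#..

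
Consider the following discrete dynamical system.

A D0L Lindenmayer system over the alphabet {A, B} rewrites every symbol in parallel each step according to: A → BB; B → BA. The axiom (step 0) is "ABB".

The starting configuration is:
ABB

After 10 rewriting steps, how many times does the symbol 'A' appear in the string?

1024

0) ABB
1) BBBABA
2) BABABABBBABB
3) BABBBABBBABBBABABABBBABA
4) BABBBABABABBBABABABBBABABABBBABBBABBBABABABBBABB
5) BABBBABABABBBABBBABBBABABABBBABBBABBBABABABBBABBBABBBABABABBBABABABBBABABABBBABBBABBBABABABBBABA
6) BABBBABABABBBABBBABBBABABABBBABABABBBABABABBBABBBABBBABABA…BABABBBABBBABBBABABABBBABABABBBABABABBBABBBABBBABABABBBABB  (len 192)
7) BABBBABABABBBABBBABBBABABABBBABABABBBABABABBBABBBABBBABABA…BABABBBABBBABBBABABABBBABABABBBABABABBBABBBABBBABABABBBABA  (len 384)
8) BABBBABABABBBABBBABBBABABABBBABABABBBABABABBBABBBABBBABABA…BABABBBABBBABBBABABABBBABABABBBABABABBBABBBABBBABABABBBABB  (len 768)
9) BABBBABABABBBABBBABBBABABABBBABABABBBABABABBBABBBABBBABABA…BABABBBABBBABBBABABABBBABABABBBABABABBBABBBABBBABABABBBABA  (len 1536)
10) BABBBABABABBBABBBABBBABABABBBABABABBBABABABBBABBBABBBABABA…BABABBBABBBABBBABABABBBABABABBBABABABBBABBBABBBABABABBBABB  (len 3072)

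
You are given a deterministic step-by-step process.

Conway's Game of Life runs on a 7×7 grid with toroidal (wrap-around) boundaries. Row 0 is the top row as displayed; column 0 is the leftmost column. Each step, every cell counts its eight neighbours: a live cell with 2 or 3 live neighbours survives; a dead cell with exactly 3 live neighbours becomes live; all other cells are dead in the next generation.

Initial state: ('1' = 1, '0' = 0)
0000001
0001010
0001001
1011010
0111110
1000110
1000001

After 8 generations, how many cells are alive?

2

gen 0: 0000001
0001010
0001001
1011010
0111110
1000110
1000001
gen 1: 1000011
0000111
0001011
1000010
1000000
1010000
1000000
gen 2: 1000100
0000000
1000000
1000110
1000000
1000001
1000000
gen 3: 0000000
0000000
0000001
1100000
1100010
1100001
1100000
gen 4: 0000000
0000000
1000000
0100000
0010000
0010000
0100001
gen 5: 0000000
0000000
0000000
0100000
0110000
0110000
0000000
gen 6: 0000000
0000000
0000000
0110000
1000000
0110000
0000000
gen 7: 0000000
0000000
0000000
0100000
1000000
0100000
0000000
gen 8: 0000000
0000000
0000000
0000000
1100000
0000000
0000000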